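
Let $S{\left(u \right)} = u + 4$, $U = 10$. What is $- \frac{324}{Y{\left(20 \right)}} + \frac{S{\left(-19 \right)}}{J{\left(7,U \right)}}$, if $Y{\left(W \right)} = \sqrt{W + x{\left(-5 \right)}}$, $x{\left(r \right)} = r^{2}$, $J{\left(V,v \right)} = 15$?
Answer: $-1 - \frac{108 \sqrt{5}}{5} \approx -49.299$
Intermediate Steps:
$S{\left(u \right)} = 4 + u$
$Y{\left(W \right)} = \sqrt{25 + W}$ ($Y{\left(W \right)} = \sqrt{W + \left(-5\right)^{2}} = \sqrt{W + 25} = \sqrt{25 + W}$)
$- \frac{324}{Y{\left(20 \right)}} + \frac{S{\left(-19 \right)}}{J{\left(7,U \right)}} = - \frac{324}{\sqrt{25 + 20}} + \frac{4 - 19}{15} = - \frac{324}{\sqrt{45}} - 1 = - \frac{324}{3 \sqrt{5}} - 1 = - 324 \frac{\sqrt{5}}{15} - 1 = - \frac{108 \sqrt{5}}{5} - 1 = -1 - \frac{108 \sqrt{5}}{5}$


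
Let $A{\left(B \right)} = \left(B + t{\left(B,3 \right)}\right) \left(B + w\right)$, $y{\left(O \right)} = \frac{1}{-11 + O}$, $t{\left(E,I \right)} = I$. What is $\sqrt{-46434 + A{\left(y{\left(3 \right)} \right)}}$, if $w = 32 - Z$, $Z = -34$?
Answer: $\frac{i \sqrt{2959655}}{8} \approx 215.05 i$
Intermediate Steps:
$w = 66$ ($w = 32 - -34 = 32 + 34 = 66$)
$A{\left(B \right)} = \left(3 + B\right) \left(66 + B\right)$ ($A{\left(B \right)} = \left(B + 3\right) \left(B + 66\right) = \left(3 + B\right) \left(66 + B\right)$)
$\sqrt{-46434 + A{\left(y{\left(3 \right)} \right)}} = \sqrt{-46434 + \left(198 + \left(\frac{1}{-11 + 3}\right)^{2} + \frac{69}{-11 + 3}\right)} = \sqrt{-46434 + \left(198 + \left(\frac{1}{-8}\right)^{2} + \frac{69}{-8}\right)} = \sqrt{-46434 + \left(198 + \left(- \frac{1}{8}\right)^{2} + 69 \left(- \frac{1}{8}\right)\right)} = \sqrt{-46434 + \left(198 + \frac{1}{64} - \frac{69}{8}\right)} = \sqrt{-46434 + \frac{12121}{64}} = \sqrt{- \frac{2959655}{64}} = \frac{i \sqrt{2959655}}{8}$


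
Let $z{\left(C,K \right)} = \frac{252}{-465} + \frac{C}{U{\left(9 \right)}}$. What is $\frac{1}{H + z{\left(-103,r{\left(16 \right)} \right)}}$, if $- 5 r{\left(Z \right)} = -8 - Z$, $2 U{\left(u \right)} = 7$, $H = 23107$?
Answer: $\frac{1085}{25038577} \approx 4.3333 \cdot 10^{-5}$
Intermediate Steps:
$U{\left(u \right)} = \frac{7}{2}$ ($U{\left(u \right)} = \frac{1}{2} \cdot 7 = \frac{7}{2}$)
$r{\left(Z \right)} = \frac{8}{5} + \frac{Z}{5}$ ($r{\left(Z \right)} = - \frac{-8 - Z}{5} = \frac{8}{5} + \frac{Z}{5}$)
$z{\left(C,K \right)} = - \frac{84}{155} + \frac{2 C}{7}$ ($z{\left(C,K \right)} = \frac{252}{-465} + \frac{C}{\frac{7}{2}} = 252 \left(- \frac{1}{465}\right) + C \frac{2}{7} = - \frac{84}{155} + \frac{2 C}{7}$)
$\frac{1}{H + z{\left(-103,r{\left(16 \right)} \right)}} = \frac{1}{23107 + \left(- \frac{84}{155} + \frac{2}{7} \left(-103\right)\right)} = \frac{1}{23107 - \frac{32518}{1085}} = \frac{1}{\frac{25038577}{1085}} = \frac{1085}{25038577}$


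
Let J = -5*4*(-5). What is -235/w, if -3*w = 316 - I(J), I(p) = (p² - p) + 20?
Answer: -705/9604 ≈ -0.073407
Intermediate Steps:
J = 100 (J = -20*(-5) = 100)
I(p) = 20 + p² - p
w = 9604/3 (w = -(316 - (20 + 100² - 1*100))/3 = -(316 - (20 + 10000 - 100))/3 = -(316 - 1*9920)/3 = -(316 - 9920)/3 = -⅓*(-9604) = 9604/3 ≈ 3201.3)
-235/w = -235/9604/3 = -235*3/9604 = -705/9604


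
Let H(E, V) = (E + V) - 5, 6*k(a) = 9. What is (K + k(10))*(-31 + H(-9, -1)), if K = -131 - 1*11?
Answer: 6463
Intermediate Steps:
k(a) = 3/2 (k(a) = (⅙)*9 = 3/2)
H(E, V) = -5 + E + V
K = -142 (K = -131 - 11 = -142)
(K + k(10))*(-31 + H(-9, -1)) = (-142 + 3/2)*(-31 + (-5 - 9 - 1)) = -281*(-31 - 15)/2 = -281/2*(-46) = 6463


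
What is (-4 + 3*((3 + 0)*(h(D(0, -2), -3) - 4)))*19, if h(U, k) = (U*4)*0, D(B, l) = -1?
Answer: -760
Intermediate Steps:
h(U, k) = 0 (h(U, k) = (4*U)*0 = 0)
(-4 + 3*((3 + 0)*(h(D(0, -2), -3) - 4)))*19 = (-4 + 3*((3 + 0)*(0 - 4)))*19 = (-4 + 3*(3*(-4)))*19 = (-4 + 3*(-12))*19 = (-4 - 36)*19 = -40*19 = -760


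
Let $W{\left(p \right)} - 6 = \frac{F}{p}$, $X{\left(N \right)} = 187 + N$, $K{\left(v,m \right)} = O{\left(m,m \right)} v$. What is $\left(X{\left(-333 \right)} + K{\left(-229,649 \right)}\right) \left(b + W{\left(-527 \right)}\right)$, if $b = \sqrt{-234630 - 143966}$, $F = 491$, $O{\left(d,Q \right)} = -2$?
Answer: $\frac{833352}{527} + 624 i \sqrt{94649} \approx 1581.3 + 1.9197 \cdot 10^{5} i$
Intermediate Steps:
$b = 2 i \sqrt{94649}$ ($b = \sqrt{-378596} = 2 i \sqrt{94649} \approx 615.3 i$)
$K{\left(v,m \right)} = - 2 v$
$W{\left(p \right)} = 6 + \frac{491}{p}$
$\left(X{\left(-333 \right)} + K{\left(-229,649 \right)}\right) \left(b + W{\left(-527 \right)}\right) = \left(\left(187 - 333\right) - -458\right) \left(2 i \sqrt{94649} + \left(6 + \frac{491}{-527}\right)\right) = \left(-146 + 458\right) \left(2 i \sqrt{94649} + \left(6 + 491 \left(- \frac{1}{527}\right)\right)\right) = 312 \left(2 i \sqrt{94649} + \left(6 - \frac{491}{527}\right)\right) = 312 \left(2 i \sqrt{94649} + \frac{2671}{527}\right) = 312 \left(\frac{2671}{527} + 2 i \sqrt{94649}\right) = \frac{833352}{527} + 624 i \sqrt{94649}$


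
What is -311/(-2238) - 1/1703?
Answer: 527395/3811314 ≈ 0.13838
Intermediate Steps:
-311/(-2238) - 1/1703 = -311*(-1/2238) - 1*1/1703 = 311/2238 - 1/1703 = 527395/3811314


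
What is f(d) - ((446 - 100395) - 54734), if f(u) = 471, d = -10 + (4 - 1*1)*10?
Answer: 155154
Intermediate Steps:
d = 20 (d = -10 + (4 - 1)*10 = -10 + 3*10 = -10 + 30 = 20)
f(d) - ((446 - 100395) - 54734) = 471 - ((446 - 100395) - 54734) = 471 - (-99949 - 54734) = 471 - 1*(-154683) = 471 + 154683 = 155154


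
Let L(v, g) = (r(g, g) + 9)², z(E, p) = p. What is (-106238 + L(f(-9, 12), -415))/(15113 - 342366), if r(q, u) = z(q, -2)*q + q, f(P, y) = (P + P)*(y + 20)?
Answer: -73538/327253 ≈ -0.22471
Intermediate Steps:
f(P, y) = 2*P*(20 + y) (f(P, y) = (2*P)*(20 + y) = 2*P*(20 + y))
r(q, u) = -q (r(q, u) = -2*q + q = -q)
L(v, g) = (9 - g)² (L(v, g) = (-g + 9)² = (9 - g)²)
(-106238 + L(f(-9, 12), -415))/(15113 - 342366) = (-106238 + (9 - 1*(-415))²)/(15113 - 342366) = (-106238 + (9 + 415)²)/(-327253) = (-106238 + 424²)*(-1/327253) = (-106238 + 179776)*(-1/327253) = 73538*(-1/327253) = -73538/327253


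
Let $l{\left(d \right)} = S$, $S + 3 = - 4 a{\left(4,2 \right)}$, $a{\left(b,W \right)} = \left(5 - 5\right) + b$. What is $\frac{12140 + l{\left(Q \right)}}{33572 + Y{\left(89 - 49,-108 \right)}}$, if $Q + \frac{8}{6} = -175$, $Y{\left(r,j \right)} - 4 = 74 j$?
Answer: $\frac{12121}{25584} \approx 0.47377$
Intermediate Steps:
$Y{\left(r,j \right)} = 4 + 74 j$
$a{\left(b,W \right)} = b$ ($a{\left(b,W \right)} = 0 + b = b$)
$Q = - \frac{529}{3}$ ($Q = - \frac{4}{3} - 175 = - \frac{529}{3} \approx -176.33$)
$S = -19$ ($S = -3 - 16 = -19$)
$l{\left(d \right)} = -19$
$\frac{12140 + l{\left(Q \right)}}{33572 + Y{\left(89 - 49,-108 \right)}} = \frac{12140 - 19}{33572 + \left(4 + 74 \left(-108\right)\right)} = \frac{12121}{33572 + \left(4 - 7992\right)} = \frac{12121}{33572 - 7988} = \frac{12121}{25584}$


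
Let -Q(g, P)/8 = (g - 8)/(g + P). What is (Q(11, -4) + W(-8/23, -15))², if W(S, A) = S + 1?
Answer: 199809/25921 ≈ 7.7084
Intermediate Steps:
W(S, A) = 1 + S
Q(g, P) = -8*(-8 + g)/(P + g) (Q(g, P) = -8*(g - 8)/(g + P) = -8*(-8 + g)/(P + g))
(Q(11, -4) + W(-8/23, -15))² = (8*(8 - 1*11)/(-4 + 11) + (1 - 8/23))² = (8*(8 - 11)/7 + (1 - 8*1/23))² = (8*(⅐)*(-3) + (1 - 8/23))² = (-24/7 + 15/23)² = (-447/161)² = 199809/25921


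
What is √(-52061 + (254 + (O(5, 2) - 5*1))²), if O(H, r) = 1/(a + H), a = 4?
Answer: √809623/9 ≈ 99.977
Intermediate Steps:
O(H, r) = 1/(4 + H)
√(-52061 + (254 + (O(5, 2) - 5*1))²) = √(-52061 + (254 + (1/(4 + 5) - 5*1))²) = √(-52061 + (254 + (1/9 - 5))²) = √(-52061 + (254 + (⅑ - 5))²) = √(-52061 + (254 - 44/9)²) = √(-52061 + (2242/9)²) = √(-52061 + 5026564/81) = √(809623/81) = √809623/9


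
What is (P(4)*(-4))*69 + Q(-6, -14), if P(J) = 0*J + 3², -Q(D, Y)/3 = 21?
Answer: -2547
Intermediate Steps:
Q(D, Y) = -63 (Q(D, Y) = -3*21 = -63)
P(J) = 9 (P(J) = 0 + 9 = 9)
(P(4)*(-4))*69 + Q(-6, -14) = (9*(-4))*69 - 63 = -36*69 - 63 = -2484 - 63 = -2547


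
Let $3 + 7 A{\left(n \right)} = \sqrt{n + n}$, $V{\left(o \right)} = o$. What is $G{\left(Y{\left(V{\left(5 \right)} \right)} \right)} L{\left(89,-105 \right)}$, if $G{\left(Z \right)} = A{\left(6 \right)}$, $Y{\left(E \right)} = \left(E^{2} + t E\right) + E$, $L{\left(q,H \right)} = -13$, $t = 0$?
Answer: $\frac{39}{7} - \frac{26 \sqrt{3}}{7} \approx -0.8619$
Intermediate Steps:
$A{\left(n \right)} = - \frac{3}{7} + \frac{\sqrt{2} \sqrt{n}}{7}$ ($A{\left(n \right)} = - \frac{3}{7} + \frac{\sqrt{n + n}}{7} = - \frac{3}{7} + \frac{\sqrt{2 n}}{7} = - \frac{3}{7} + \frac{\sqrt{2} \sqrt{n}}{7}$)
$Y{\left(E \right)} = E + E^{2}$ ($Y{\left(E \right)} = \left(E^{2} + 0 E\right) + E = \left(E^{2} + 0\right) + E = E^{2} + E = E + E^{2}$)
$G{\left(Z \right)} = - \frac{3}{7} + \frac{2 \sqrt{3}}{7}$ ($G{\left(Z \right)} = - \frac{3}{7} + \frac{\sqrt{2} \sqrt{6}}{7} = - \frac{3}{7} + \frac{2 \sqrt{3}}{7}$)
$G{\left(Y{\left(V{\left(5 \right)} \right)} \right)} L{\left(89,-105 \right)} = \left(- \frac{3}{7} + \frac{2 \sqrt{3}}{7}\right) \left(-13\right) = \frac{39}{7} - \frac{26 \sqrt{3}}{7}$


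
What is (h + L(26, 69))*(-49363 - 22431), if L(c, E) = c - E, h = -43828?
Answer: 3149674574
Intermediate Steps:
(h + L(26, 69))*(-49363 - 22431) = (-43828 + (26 - 1*69))*(-49363 - 22431) = (-43828 + (26 - 69))*(-71794) = (-43828 - 43)*(-71794) = -43871*(-71794) = 3149674574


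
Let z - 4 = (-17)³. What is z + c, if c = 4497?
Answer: -412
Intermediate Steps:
z = -4909 (z = 4 + (-17)³ = 4 - 4913 = -4909)
z + c = -4909 + 4497 = -412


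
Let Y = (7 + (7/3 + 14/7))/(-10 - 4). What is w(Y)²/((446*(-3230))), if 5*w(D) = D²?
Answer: -4913/412007998500 ≈ -1.1925e-8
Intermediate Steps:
Y = -17/21 (Y = (7 + (7*(⅓) + 14*(⅐)))/(-14) = (7 + (7/3 + 2))*(-1/14) = (7 + 13/3)*(-1/14) = (34/3)*(-1/14) = -17/21 ≈ -0.80952)
w(D) = D²/5
w(Y)²/((446*(-3230))) = ((-17/21)²/5)²/((446*(-3230))) = ((⅕)*(289/441))²/(-1440580) = (289/2205)²*(-1/1440580) = (83521/4862025)*(-1/1440580) = -4913/412007998500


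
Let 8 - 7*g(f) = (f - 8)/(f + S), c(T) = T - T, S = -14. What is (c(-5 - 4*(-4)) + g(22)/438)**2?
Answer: 625/150405696 ≈ 4.1554e-6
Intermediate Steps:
c(T) = 0
g(f) = 8/7 - (-8 + f)/(7*(-14 + f)) (g(f) = 8/7 - (f - 8)/(7*(f - 14)) = 8/7 - (-8 + f)/(7*(-14 + f)))
(c(-5 - 4*(-4)) + g(22)/438)**2 = (0 + ((-104/7 + 22)/(-14 + 22))/438)**2 = (0 + ((50/7)/8)*(1/438))**2 = (0 + ((1/8)*(50/7))*(1/438))**2 = (0 + (25/28)*(1/438))**2 = (0 + 25/12264)**2 = (25/12264)**2 = 625/150405696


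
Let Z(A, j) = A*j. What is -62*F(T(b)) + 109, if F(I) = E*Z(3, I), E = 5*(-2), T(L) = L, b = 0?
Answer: 109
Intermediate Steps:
E = -10
F(I) = -30*I
-62*F(T(b)) + 109 = -(-1860)*0 + 109 = -62*0 + 109 = 0 + 109 = 109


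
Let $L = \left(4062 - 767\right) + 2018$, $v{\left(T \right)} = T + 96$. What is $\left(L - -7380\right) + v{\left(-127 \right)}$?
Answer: $12662$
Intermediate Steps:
$v{\left(T \right)} = 96 + T$
$L = 5313$ ($L = 3295 + 2018 = 5313$)
$\left(L - -7380\right) + v{\left(-127 \right)} = \left(5313 - -7380\right) + \left(96 - 127\right) = \left(5313 + 7380\right) - 31 = 12693 - 31 = 12662$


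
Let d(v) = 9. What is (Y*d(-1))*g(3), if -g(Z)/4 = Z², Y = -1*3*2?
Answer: 1944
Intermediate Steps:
Y = -6 (Y = -3*2 = -6)
g(Z) = -4*Z²
(Y*d(-1))*g(3) = (-6*9)*(-4*3²) = -(-216)*9 = -54*(-36) = 1944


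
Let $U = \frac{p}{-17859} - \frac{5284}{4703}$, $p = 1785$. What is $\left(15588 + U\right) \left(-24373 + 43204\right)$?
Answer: $\frac{8217515900185605}{27996959} \approx 2.9351 \cdot 10^{8}$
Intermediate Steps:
$U = - \frac{34253937}{27996959}$ ($U = \frac{1785}{-17859} - \frac{5284}{4703} = 1785 \left(- \frac{1}{17859}\right) - \frac{5284}{4703} = - \frac{595}{5953} - \frac{5284}{4703} = - \frac{34253937}{27996959} \approx -1.2235$)
$\left(15588 + U\right) \left(-24373 + 43204\right) = \left(15588 - \frac{34253937}{27996959}\right) \left(-24373 + 43204\right) = \frac{436382342955}{27996959} \cdot 18831 = \frac{8217515900185605}{27996959}$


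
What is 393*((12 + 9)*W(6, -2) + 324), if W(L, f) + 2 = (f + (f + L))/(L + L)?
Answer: 224403/2 ≈ 1.1220e+5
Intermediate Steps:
W(L, f) = -2 + (L + 2*f)/(2*L) (W(L, f) = -2 + (f + (f + L))/(L + L) = -2 + (f + (L + f))/((2*L)) = -2 + (L + 2*f)*(1/(2*L)) = -2 + (L + 2*f)/(2*L))
393*((12 + 9)*W(6, -2) + 324) = 393*((12 + 9)*(-3/2 - 2/6) + 324) = 393*(21*(-3/2 - 2*⅙) + 324) = 393*(21*(-3/2 - ⅓) + 324) = 393*(21*(-11/6) + 324) = 393*(-77/2 + 324) = 393*(571/2) = 224403/2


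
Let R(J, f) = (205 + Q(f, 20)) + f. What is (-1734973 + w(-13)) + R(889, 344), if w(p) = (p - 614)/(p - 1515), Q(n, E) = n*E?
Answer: -2639686605/1528 ≈ -1.7275e+6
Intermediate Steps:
Q(n, E) = E*n
w(p) = (-614 + p)/(-1515 + p)
R(J, f) = 205 + 21*f (R(J, f) = (205 + 20*f) + f = 205 + 21*f)
(-1734973 + w(-13)) + R(889, 344) = (-1734973 + (-614 - 13)/(-1515 - 13)) + (205 + 21*344) = (-1734973 - 627/(-1528)) + (205 + 7224) = (-1734973 - 1/1528*(-627)) + 7429 = (-1734973 + 627/1528) + 7429 = -2651038117/1528 + 7429 = -2639686605/1528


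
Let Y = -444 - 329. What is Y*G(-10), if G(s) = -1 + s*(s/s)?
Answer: 8503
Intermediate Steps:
Y = -773
G(s) = -1 + s (G(s) = -1 + s*1 = -1 + s)
Y*G(-10) = -773*(-1 - 10) = -773*(-11) = 8503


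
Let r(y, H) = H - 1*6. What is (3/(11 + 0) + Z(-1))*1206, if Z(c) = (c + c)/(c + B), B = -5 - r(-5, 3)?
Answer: 12462/11 ≈ 1132.9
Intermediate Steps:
r(y, H) = -6 + H (r(y, H) = H - 6 = -6 + H)
B = -2 (B = -5 - (-6 + 3) = -5 - 1*(-3) = -5 + 3 = -2)
Z(c) = 2*c/(-2 + c) (Z(c) = (c + c)/(c - 2) = (2*c)/(-2 + c) = 2*c/(-2 + c))
(3/(11 + 0) + Z(-1))*1206 = (3/(11 + 0) + 2*(-1)/(-2 - 1))*1206 = (3/11 + 2*(-1)/(-3))*1206 = ((1/11)*3 + 2*(-1)*(-1/3))*1206 = (3/11 + 2/3)*1206 = (31/33)*1206 = 12462/11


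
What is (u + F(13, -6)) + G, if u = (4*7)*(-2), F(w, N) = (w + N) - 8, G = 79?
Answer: 22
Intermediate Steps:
F(w, N) = -8 + N + w (F(w, N) = (N + w) - 8 = -8 + N + w)
u = -56 (u = 28*(-2) = -56)
(u + F(13, -6)) + G = (-56 + (-8 - 6 + 13)) + 79 = (-56 - 1) + 79 = -57 + 79 = 22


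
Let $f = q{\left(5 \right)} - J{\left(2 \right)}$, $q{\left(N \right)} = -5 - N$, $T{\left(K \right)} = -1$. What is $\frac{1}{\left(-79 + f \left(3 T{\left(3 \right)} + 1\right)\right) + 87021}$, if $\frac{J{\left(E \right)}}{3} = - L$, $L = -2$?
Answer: $\frac{1}{86974} \approx 1.1498 \cdot 10^{-5}$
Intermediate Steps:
$J{\left(E \right)} = 6$ ($J{\left(E \right)} = 3 \left(\left(-1\right) \left(-2\right)\right) = 3 \cdot 2 = 6$)
$f = -16$ ($f = \left(-5 - 5\right) - 6 = -10 - 6 = -16$)
$\frac{1}{\left(-79 + f \left(3 T{\left(3 \right)} + 1\right)\right) + 87021} = \frac{1}{\left(-79 - 16 \left(3 \left(-1\right) + 1\right)\right) + 87021} = \frac{1}{\left(-79 - 16 \left(-3 + 1\right)\right) + 87021} = \frac{1}{\left(-79 - -32\right) + 87021} = \frac{1}{\left(-79 + 32\right) + 87021} = \frac{1}{-47 + 87021} = \frac{1}{86974}$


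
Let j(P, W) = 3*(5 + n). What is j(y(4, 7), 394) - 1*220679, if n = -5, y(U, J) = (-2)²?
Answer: -220679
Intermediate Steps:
y(U, J) = 4
j(P, W) = 0 (j(P, W) = 3*(5 - 5) = 3*0 = 0)
j(y(4, 7), 394) - 1*220679 = 0 - 1*220679 = 0 - 220679 = -220679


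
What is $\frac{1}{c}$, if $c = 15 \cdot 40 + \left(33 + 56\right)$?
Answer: $\frac{1}{689} \approx 0.0014514$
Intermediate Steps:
$c = 689$ ($c = 600 + 89 = 689$)
$\frac{1}{c} = \frac{1}{689}$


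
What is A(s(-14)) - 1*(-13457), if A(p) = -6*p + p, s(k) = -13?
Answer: 13522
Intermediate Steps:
A(p) = -5*p
A(s(-14)) - 1*(-13457) = -5*(-13) - 1*(-13457) = 65 + 13457 = 13522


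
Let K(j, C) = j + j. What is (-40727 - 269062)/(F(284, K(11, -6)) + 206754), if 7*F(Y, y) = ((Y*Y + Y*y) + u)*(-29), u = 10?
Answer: 2168523/1073228 ≈ 2.0206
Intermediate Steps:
K(j, C) = 2*j
F(Y, y) = -290/7 - 29*Y²/7 - 29*Y*y/7 (F(Y, y) = (((Y*Y + Y*y) + 10)*(-29))/7 = (((Y² + Y*y) + 10)*(-29))/7 = ((10 + Y² + Y*y)*(-29))/7 = (-290 - 29*Y² - 29*Y*y)/7 = -290/7 - 29*Y²/7 - 29*Y*y/7)
(-40727 - 269062)/(F(284, K(11, -6)) + 206754) = (-40727 - 269062)/((-290/7 - 29/7*284² - 29/7*284*2*11) + 206754) = -309789/((-290/7 - 29/7*80656 - 29/7*284*22) + 206754) = -309789/((-290/7 - 2339024/7 - 181192/7) + 206754) = -309789/(-2520506/7 + 206754) = -309789/(-1073228/7) = -309789*(-7/1073228) = 2168523/1073228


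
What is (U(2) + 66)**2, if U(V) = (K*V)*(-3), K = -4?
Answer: 8100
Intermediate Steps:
U(V) = 12*V (U(V) = -4*V*(-3) = 12*V)
(U(2) + 66)**2 = (12*2 + 66)**2 = (24 + 66)**2 = 90**2 = 8100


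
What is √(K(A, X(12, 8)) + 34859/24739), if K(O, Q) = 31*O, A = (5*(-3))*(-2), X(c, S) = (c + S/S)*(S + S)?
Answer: √4711068011/2249 ≈ 30.519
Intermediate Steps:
X(c, S) = 2*S*(1 + c) (X(c, S) = (c + 1)*(2*S) = (1 + c)*(2*S) = 2*S*(1 + c))
A = 30 (A = -15*(-2) = 30)
√(K(A, X(12, 8)) + 34859/24739) = √(31*30 + 34859/24739) = √(930 + 34859*(1/24739)) = √(930 + 3169/2249) = √(2094739/2249) = √4711068011/2249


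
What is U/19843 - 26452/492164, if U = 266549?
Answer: 32665233750/2441502563 ≈ 13.379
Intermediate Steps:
U/19843 - 26452/492164 = 266549/19843 - 26452/492164 = 266549*(1/19843) - 26452*1/492164 = 266549/19843 - 6613/123041 = 32665233750/2441502563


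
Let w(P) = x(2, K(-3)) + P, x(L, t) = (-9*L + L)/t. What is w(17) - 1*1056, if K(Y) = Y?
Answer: -3101/3 ≈ -1033.7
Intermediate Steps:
x(L, t) = -8*L/t (x(L, t) = (-8*L)/t = -8*L/t)
w(P) = 16/3 + P (w(P) = -8*2/(-3) + P = -8*2*(-1/3) + P = 16/3 + P)
w(17) - 1*1056 = (16/3 + 17) - 1*1056 = 67/3 - 1056 = -3101/3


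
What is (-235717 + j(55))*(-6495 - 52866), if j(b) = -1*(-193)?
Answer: 13980940164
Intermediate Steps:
j(b) = 193
(-235717 + j(55))*(-6495 - 52866) = (-235717 + 193)*(-6495 - 52866) = -235524*(-59361) = 13980940164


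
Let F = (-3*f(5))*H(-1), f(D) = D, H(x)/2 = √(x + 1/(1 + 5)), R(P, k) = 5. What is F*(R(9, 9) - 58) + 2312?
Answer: 2312 + 265*I*√30 ≈ 2312.0 + 1451.5*I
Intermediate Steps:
H(x) = 2*√(⅙ + x) (H(x) = 2*√(x + 1/(1 + 5)) = 2*√(x + 1/6) = 2*√(x + ⅙) = 2*√(⅙ + x))
F = -5*I*√30 (F = (-3*5)*(√(6 + 36*(-1))/3) = -5*√(6 - 36) = -5*√(-30) = -5*I*√30 ≈ -27.386*I)
F*(R(9, 9) - 58) + 2312 = (-5*I*√30)*(5 - 58) + 2312 = -5*I*√30*(-53) + 2312 = 265*I*√30 + 2312 = 2312 + 265*I*√30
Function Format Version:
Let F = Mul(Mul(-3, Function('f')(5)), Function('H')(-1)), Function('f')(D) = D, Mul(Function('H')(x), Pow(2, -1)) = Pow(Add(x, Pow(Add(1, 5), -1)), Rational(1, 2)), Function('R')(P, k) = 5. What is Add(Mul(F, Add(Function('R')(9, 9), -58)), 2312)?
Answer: Add(2312, Mul(265, I, Pow(30, Rational(1, 2)))) ≈ Add(2312.0, Mul(1451.5, I))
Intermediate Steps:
Function('H')(x) = Mul(2, Pow(Add(Rational(1, 6), x), Rational(1, 2))) (Function('H')(x) = Mul(2, Pow(Add(x, Pow(Add(1, 5), -1)), Rational(1, 2))) = Mul(2, Pow(Add(x, Pow(6, -1)), Rational(1, 2))) = Mul(2, Pow(Add(x, Rational(1, 6)), Rational(1, 2))) = Mul(2, Pow(Add(Rational(1, 6), x), Rational(1, 2))))
F = Mul(-5, I, Pow(30, Rational(1, 2))) (F = Mul(Mul(-3, 5), Mul(Rational(1, 3), Pow(Add(6, Mul(36, -1)), Rational(1, 2)))) = Mul(-15, Mul(Rational(1, 3), Pow(Add(6, -36), Rational(1, 2)))) = Mul(-15, Mul(Rational(1, 3), Pow(-30, Rational(1, 2)))) = Mul(-15, Mul(Rational(1, 3), Mul(I, Pow(30, Rational(1, 2))))) = Mul(-15, Mul(Rational(1, 3), I, Pow(30, Rational(1, 2)))) = Mul(-5, I, Pow(30, Rational(1, 2))) ≈ Mul(-27.386, I))
Add(Mul(F, Add(Function('R')(9, 9), -58)), 2312) = Add(Mul(Mul(-5, I, Pow(30, Rational(1, 2))), Add(5, -58)), 2312) = Add(Mul(Mul(-5, I, Pow(30, Rational(1, 2))), -53), 2312) = Add(Mul(265, I, Pow(30, Rational(1, 2))), 2312) = Add(2312, Mul(265, I, Pow(30, Rational(1, 2))))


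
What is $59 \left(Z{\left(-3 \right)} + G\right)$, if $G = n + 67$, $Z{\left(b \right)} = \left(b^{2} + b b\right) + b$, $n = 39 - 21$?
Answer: $5900$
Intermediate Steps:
$n = 18$
$Z{\left(b \right)} = b + 2 b^{2}$ ($Z{\left(b \right)} = \left(b^{2} + b^{2}\right) + b = 2 b^{2} + b = b + 2 b^{2}$)
$G = 85$ ($G = 18 + 67 = 85$)
$59 \left(Z{\left(-3 \right)} + G\right) = 59 \left(- 3 \left(1 + 2 \left(-3\right)\right) + 85\right) = 59 \left(- 3 \left(1 - 6\right) + 85\right) = 59 \left(\left(-3\right) \left(-5\right) + 85\right) = 59 \left(15 + 85\right) = 59 \cdot 100 = 5900$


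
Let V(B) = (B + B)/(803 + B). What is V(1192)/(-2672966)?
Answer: -1192/2666283585 ≈ -4.4706e-7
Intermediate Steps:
V(B) = 2*B/(803 + B) (V(B) = (2*B)/(803 + B) = 2*B/(803 + B))
V(1192)/(-2672966) = (2*1192/(803 + 1192))/(-2672966) = (2*1192/1995)*(-1/2672966) = (2*1192*(1/1995))*(-1/2672966) = (2384/1995)*(-1/2672966) = -1192/2666283585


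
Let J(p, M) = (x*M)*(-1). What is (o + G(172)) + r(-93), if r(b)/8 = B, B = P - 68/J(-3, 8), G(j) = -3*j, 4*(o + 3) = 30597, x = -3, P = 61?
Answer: 91147/12 ≈ 7595.6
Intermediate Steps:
o = 30585/4 (o = -3 + (¼)*30597 = -3 + 30597/4 = 30585/4 ≈ 7646.3)
J(p, M) = 3*M (J(p, M) = -3*M*(-1) = 3*M)
B = 349/6 (B = 61 - 68/(3*8) = 61 - 68/24 = 61 - 1*17/6 = 61 - 17/6 = 349/6 ≈ 58.167)
r(b) = 1396/3 (r(b) = 8*(349/6) = 1396/3)
(o + G(172)) + r(-93) = (30585/4 - 3*172) + 1396/3 = (30585/4 - 516) + 1396/3 = 28521/4 + 1396/3 = 91147/12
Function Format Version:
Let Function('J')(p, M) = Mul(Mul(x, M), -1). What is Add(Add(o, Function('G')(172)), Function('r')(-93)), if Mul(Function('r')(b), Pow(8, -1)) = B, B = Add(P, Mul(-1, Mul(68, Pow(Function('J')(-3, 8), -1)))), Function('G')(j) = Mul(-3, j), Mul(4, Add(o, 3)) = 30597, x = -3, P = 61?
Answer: Rational(91147, 12) ≈ 7595.6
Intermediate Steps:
o = Rational(30585, 4) (o = Add(-3, Mul(Rational(1, 4), 30597)) = Add(-3, Rational(30597, 4)) = Rational(30585, 4) ≈ 7646.3)
Function('J')(p, M) = Mul(3, M) (Function('J')(p, M) = Mul(Mul(-3, M), -1) = Mul(3, M))
B = Rational(349, 6) (B = Add(61, Mul(-1, Mul(68, Pow(Mul(3, 8), -1)))) = Add(61, Mul(-1, Mul(68, Pow(24, -1)))) = Add(61, Mul(-1, Mul(68, Rational(1, 24)))) = Add(61, Mul(-1, Rational(17, 6))) = Add(61, Rational(-17, 6)) = Rational(349, 6) ≈ 58.167)
Function('r')(b) = Rational(1396, 3) (Function('r')(b) = Mul(8, Rational(349, 6)) = Rational(1396, 3))
Add(Add(o, Function('G')(172)), Function('r')(-93)) = Add(Add(Rational(30585, 4), Mul(-3, 172)), Rational(1396, 3)) = Add(Add(Rational(30585, 4), -516), Rational(1396, 3)) = Add(Rational(28521, 4), Rational(1396, 3)) = Rational(91147, 12)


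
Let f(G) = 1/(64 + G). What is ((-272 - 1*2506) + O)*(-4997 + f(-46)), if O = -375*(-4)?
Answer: 6386095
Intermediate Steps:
O = 1500
((-272 - 1*2506) + O)*(-4997 + f(-46)) = ((-272 - 1*2506) + 1500)*(-4997 + 1/(64 - 46)) = ((-272 - 2506) + 1500)*(-4997 + 1/18) = (-2778 + 1500)*(-4997 + 1/18) = -1278*(-89945/18) = 6386095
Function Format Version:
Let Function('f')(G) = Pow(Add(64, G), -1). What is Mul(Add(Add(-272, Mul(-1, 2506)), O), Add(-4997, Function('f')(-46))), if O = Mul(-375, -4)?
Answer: 6386095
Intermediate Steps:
O = 1500
Mul(Add(Add(-272, Mul(-1, 2506)), O), Add(-4997, Function('f')(-46))) = Mul(Add(Add(-272, Mul(-1, 2506)), 1500), Add(-4997, Pow(Add(64, -46), -1))) = Mul(Add(Add(-272, -2506), 1500), Add(-4997, Pow(18, -1))) = Mul(Add(-2778, 1500), Add(-4997, Rational(1, 18))) = Mul(-1278, Rational(-89945, 18)) = 6386095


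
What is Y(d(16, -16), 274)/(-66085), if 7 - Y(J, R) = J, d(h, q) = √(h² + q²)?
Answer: -7/66085 + 16*√2/66085 ≈ 0.00023647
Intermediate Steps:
Y(J, R) = 7 - J
Y(d(16, -16), 274)/(-66085) = (7 - √(16² + (-16)²))/(-66085) = (7 - √(256 + 256))*(-1/66085) = (7 - √512)*(-1/66085) = (7 - 16*√2)*(-1/66085) = -7/66085 + 16*√2/66085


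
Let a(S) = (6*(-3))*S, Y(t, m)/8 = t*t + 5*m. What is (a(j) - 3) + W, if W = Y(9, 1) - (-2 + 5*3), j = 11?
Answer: 474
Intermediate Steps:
Y(t, m) = 8*t**2 + 40*m (Y(t, m) = 8*(t*t + 5*m) = 8*(t**2 + 5*m) = 8*t**2 + 40*m)
a(S) = -18*S
W = 675 (W = (8*9**2 + 40*1) - (-2 + 5*3) = (8*81 + 40) - (-2 + 15) = (648 + 40) - 1*13 = 688 - 13 = 675)
(a(j) - 3) + W = (-18*11 - 3) + 675 = (-198 - 3) + 675 = -201 + 675 = 474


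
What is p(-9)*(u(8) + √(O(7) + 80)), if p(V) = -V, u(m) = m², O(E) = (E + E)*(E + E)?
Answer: 576 + 18*√69 ≈ 725.52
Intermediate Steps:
O(E) = 4*E² (O(E) = (2*E)*(2*E) = 4*E²)
p(-9)*(u(8) + √(O(7) + 80)) = (-1*(-9))*(8² + √(4*7² + 80)) = 9*(64 + √(4*49 + 80)) = 9*(64 + √(196 + 80)) = 9*(64 + √276) = 9*(64 + 2*√69) = 576 + 18*√69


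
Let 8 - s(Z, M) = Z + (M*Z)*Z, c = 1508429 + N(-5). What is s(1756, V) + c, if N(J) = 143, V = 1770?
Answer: -5456351896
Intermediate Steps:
c = 1508572 (c = 1508429 + 143 = 1508572)
s(Z, M) = 8 - Z - M*Z² (s(Z, M) = 8 - (Z + (M*Z)*Z) = 8 - (Z + M*Z²) = 8 + (-Z - M*Z²) = 8 - Z - M*Z²)
s(1756, V) + c = (8 - 1*1756 - 1*1770*1756²) + 1508572 = (8 - 1756 - 1*1770*3083536) + 1508572 = (8 - 1756 - 5457858720) + 1508572 = -5457860468 + 1508572 = -5456351896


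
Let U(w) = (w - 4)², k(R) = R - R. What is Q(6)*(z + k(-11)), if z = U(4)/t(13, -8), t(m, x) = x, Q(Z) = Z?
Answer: 0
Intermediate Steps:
k(R) = 0
U(w) = (-4 + w)²
z = 0 (z = (-4 + 4)²/(-8) = 0²*(-⅛) = 0*(-⅛) = 0)
Q(6)*(z + k(-11)) = 6*(0 + 0) = 6*0 = 0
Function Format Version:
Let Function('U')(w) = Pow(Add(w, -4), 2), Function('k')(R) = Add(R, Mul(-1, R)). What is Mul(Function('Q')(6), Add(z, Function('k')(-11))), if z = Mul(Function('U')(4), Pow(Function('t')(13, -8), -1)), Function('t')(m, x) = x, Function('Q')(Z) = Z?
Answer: 0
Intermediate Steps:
Function('k')(R) = 0
Function('U')(w) = Pow(Add(-4, w), 2)
z = 0 (z = Mul(Pow(Add(-4, 4), 2), Pow(-8, -1)) = Mul(Pow(0, 2), Rational(-1, 8)) = Mul(0, Rational(-1, 8)) = 0)
Mul(Function('Q')(6), Add(z, Function('k')(-11))) = Mul(6, Add(0, 0)) = Mul(6, 0) = 0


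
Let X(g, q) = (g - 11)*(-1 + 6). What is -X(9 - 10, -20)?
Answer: 60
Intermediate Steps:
X(g, q) = -55 + 5*g (X(g, q) = (-11 + g)*5 = -55 + 5*g)
-X(9 - 10, -20) = -(-55 + 5*(9 - 10)) = -(-55 + 5*(-1)) = -(-55 - 5) = -1*(-60) = 60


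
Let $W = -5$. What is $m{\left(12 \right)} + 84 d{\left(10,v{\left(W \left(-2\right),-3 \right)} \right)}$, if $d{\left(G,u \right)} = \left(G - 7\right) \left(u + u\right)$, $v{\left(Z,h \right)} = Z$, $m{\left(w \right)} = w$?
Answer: $5052$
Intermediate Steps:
$d{\left(G,u \right)} = 2 u \left(-7 + G\right)$ ($d{\left(G,u \right)} = \left(-7 + G\right) 2 u = 2 u \left(-7 + G\right)$)
$m{\left(12 \right)} + 84 d{\left(10,v{\left(W \left(-2\right),-3 \right)} \right)} = 12 + 84 \cdot 2 \left(\left(-5\right) \left(-2\right)\right) \left(-7 + 10\right) = 12 + 84 \cdot 2 \cdot 10 \cdot 3 = 12 + 84 \cdot 60 = 12 + 5040 = 5052$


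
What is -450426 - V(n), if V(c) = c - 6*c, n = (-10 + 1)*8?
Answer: -450786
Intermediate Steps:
n = -72 (n = -9*8 = -72)
V(c) = -5*c
-450426 - V(n) = -450426 - (-5)*(-72) = -450426 - 1*360 = -450426 - 360 = -450786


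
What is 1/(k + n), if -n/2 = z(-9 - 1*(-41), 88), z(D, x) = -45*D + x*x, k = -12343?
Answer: -1/24951 ≈ -4.0079e-5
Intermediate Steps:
z(D, x) = x² - 45*D (z(D, x) = -45*D + x² = x² - 45*D)
n = -12608 (n = -2*(88² - 45*(-9 - 1*(-41))) = -2*(7744 - 45*(-9 + 41)) = -2*(7744 - 45*32) = -2*(7744 - 1440) = -2*6304 = -12608)
1/(k + n) = 1/(-12343 - 12608) = 1/(-24951) = -1/24951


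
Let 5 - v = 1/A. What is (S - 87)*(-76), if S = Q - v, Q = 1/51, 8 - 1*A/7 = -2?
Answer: 12476122/1785 ≈ 6989.4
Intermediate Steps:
A = 70 (A = 56 - 7*(-2) = 56 + 14 = 70)
v = 349/70 (v = 5 - 1/70 = 349/70 ≈ 4.9857)
Q = 1/51 ≈ 0.019608
S = -17729/3570 (S = 1/51 - 1*349/70 = 1/51 - 349/70 = -17729/3570 ≈ -4.9661)
(S - 87)*(-76) = (-17729/3570 - 87)*(-76) = -328319/3570*(-76) = 12476122/1785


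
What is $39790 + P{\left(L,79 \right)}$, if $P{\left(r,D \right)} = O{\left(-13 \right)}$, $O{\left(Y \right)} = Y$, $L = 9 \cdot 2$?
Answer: $39777$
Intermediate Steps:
$L = 18$
$P{\left(r,D \right)} = -13$
$39790 + P{\left(L,79 \right)} = 39790 - 13 = 39777$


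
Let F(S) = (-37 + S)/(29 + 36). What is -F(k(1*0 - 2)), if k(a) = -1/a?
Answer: 73/130 ≈ 0.56154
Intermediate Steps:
F(S) = -37/65 + S/65 (F(S) = (-37 + S)/65 = (-37 + S)*(1/65) = -37/65 + S/65)
-F(k(1*0 - 2)) = -(-37/65 + (-1/(1*0 - 2))/65) = -(-37/65 + (-1/(0 - 2))/65) = -(-37/65 + (-1/(-2))/65) = -(-37/65 + (-1*(-1/2))/65) = -(-37/65 + (1/65)*(1/2)) = -(-37/65 + 1/130) = -1*(-73/130) = 73/130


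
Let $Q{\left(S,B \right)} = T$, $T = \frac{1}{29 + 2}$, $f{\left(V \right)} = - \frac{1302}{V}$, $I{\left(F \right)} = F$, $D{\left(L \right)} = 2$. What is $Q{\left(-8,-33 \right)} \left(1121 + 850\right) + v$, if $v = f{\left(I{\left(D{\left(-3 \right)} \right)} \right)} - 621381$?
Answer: $- \frac{19281021}{31} \approx -6.2197 \cdot 10^{5}$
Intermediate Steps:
$T = \frac{1}{31} \approx 0.032258$
$Q{\left(S,B \right)} = \frac{1}{31}$
$v = -622032$ ($v = - \frac{1302}{2} - 621381 = \left(-1302\right) \frac{1}{2} - 621381 = -651 - 621381 = -622032$)
$Q{\left(-8,-33 \right)} \left(1121 + 850\right) + v = \frac{1121 + 850}{31} - 622032 = \frac{1}{31} \cdot 1971 - 622032 = \frac{1971}{31} - 622032 = - \frac{19281021}{31}$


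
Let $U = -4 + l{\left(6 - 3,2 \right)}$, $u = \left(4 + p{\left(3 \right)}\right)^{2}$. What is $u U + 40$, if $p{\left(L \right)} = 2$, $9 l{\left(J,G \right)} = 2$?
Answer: $-96$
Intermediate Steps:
$l{\left(J,G \right)} = \frac{2}{9}$ ($l{\left(J,G \right)} = \frac{1}{9} \cdot 2 = \frac{2}{9}$)
$u = 36$ ($u = \left(4 + 2\right)^{2} = 6^{2} = 36$)
$U = - \frac{34}{9}$ ($U = -4 + \frac{2}{9} = - \frac{34}{9} \approx -3.7778$)
$u U + 40 = 36 \left(- \frac{34}{9}\right) + 40 = -136 + 40 = -96$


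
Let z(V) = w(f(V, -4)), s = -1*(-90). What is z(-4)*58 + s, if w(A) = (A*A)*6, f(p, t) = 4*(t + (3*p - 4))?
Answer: 2227290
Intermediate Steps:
f(p, t) = -16 + 4*t + 12*p (f(p, t) = 4*(t + (-4 + 3*p)) = 4*(-4 + t + 3*p) = -16 + 4*t + 12*p)
s = 90
w(A) = 6*A² (w(A) = A²*6 = 6*A²)
z(V) = 6*(-32 + 12*V)² (z(V) = 6*(-16 + 4*(-4) + 12*V)² = 6*(-16 - 16 + 12*V)² = 6*(-32 + 12*V)²)
z(-4)*58 + s = (96*(-8 + 3*(-4))²)*58 + 90 = (96*(-8 - 12)²)*58 + 90 = (96*(-20)²)*58 + 90 = (96*400)*58 + 90 = 38400*58 + 90 = 2227200 + 90 = 2227290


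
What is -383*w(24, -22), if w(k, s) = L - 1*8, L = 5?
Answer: 1149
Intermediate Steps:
w(k, s) = -3 (w(k, s) = 5 - 1*8 = 5 - 8 = -3)
-383*w(24, -22) = -383*(-3) = 1149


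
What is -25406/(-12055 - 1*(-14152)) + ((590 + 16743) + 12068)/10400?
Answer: -202568503/21808800 ≈ -9.2884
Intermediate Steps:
-25406/(-12055 - 1*(-14152)) + ((590 + 16743) + 12068)/10400 = -25406/(-12055 + 14152) + (17333 + 12068)*(1/10400) = -25406/2097 + 29401*(1/10400) = -25406*1/2097 + 29401/10400 = -25406/2097 + 29401/10400 = -202568503/21808800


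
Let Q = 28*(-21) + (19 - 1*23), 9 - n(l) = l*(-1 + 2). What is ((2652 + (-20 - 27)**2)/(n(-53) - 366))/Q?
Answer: 4861/179968 ≈ 0.027010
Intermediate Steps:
n(l) = 9 - l (n(l) = 9 - l*(-1 + 2) = 9 - l)
Q = -592 (Q = -588 + (19 - 23) = -588 - 4 = -592)
((2652 + (-20 - 27)**2)/(n(-53) - 366))/Q = ((2652 + (-20 - 27)**2)/((9 - 1*(-53)) - 366))/(-592) = ((2652 + (-47)**2)/((9 + 53) - 366))*(-1/592) = ((2652 + 2209)/(62 - 366))*(-1/592) = (4861/(-304))*(-1/592) = (4861*(-1/304))*(-1/592) = -4861/304*(-1/592) = 4861/179968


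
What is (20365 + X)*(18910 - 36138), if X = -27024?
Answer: 114721252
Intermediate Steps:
(20365 + X)*(18910 - 36138) = (20365 - 27024)*(18910 - 36138) = -6659*(-17228) = 114721252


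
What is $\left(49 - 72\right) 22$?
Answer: $-506$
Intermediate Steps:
$\left(49 - 72\right) 22 = \left(-23\right) 22 = -506$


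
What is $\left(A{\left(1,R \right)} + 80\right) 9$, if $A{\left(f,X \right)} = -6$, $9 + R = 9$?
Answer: $666$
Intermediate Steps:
$R = 0$ ($R = -9 + 9 = 0$)
$\left(A{\left(1,R \right)} + 80\right) 9 = \left(-6 + 80\right) 9 = 74 \cdot 9 = 666$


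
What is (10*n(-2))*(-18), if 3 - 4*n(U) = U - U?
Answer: -135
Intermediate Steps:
n(U) = ¾ (n(U) = ¾ - (U - U)/4 = ¾ - ¼*0 = ¾ + 0 = ¾)
(10*n(-2))*(-18) = (10*(¾))*(-18) = (15/2)*(-18) = -135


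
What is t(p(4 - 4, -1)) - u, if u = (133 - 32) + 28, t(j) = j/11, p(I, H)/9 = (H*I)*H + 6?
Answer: -1365/11 ≈ -124.09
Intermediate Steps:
p(I, H) = 54 + 9*I*H² (p(I, H) = 9*((H*I)*H + 6) = 9*(I*H² + 6) = 9*(6 + I*H²) = 54 + 9*I*H²)
t(j) = j/11 (t(j) = j*(1/11) = j/11)
u = 129 (u = 101 + 28 = 129)
t(p(4 - 4, -1)) - u = (54 + 9*(4 - 4)*(-1)²)/11 - 1*129 = (54 + 9*0*1)/11 - 129 = (54 + 0)/11 - 129 = (1/11)*54 - 129 = 54/11 - 129 = -1365/11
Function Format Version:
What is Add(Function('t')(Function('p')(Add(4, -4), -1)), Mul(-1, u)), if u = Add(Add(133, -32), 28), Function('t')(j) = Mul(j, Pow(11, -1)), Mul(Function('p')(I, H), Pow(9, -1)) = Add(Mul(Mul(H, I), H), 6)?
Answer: Rational(-1365, 11) ≈ -124.09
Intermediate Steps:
Function('p')(I, H) = Add(54, Mul(9, I, Pow(H, 2))) (Function('p')(I, H) = Mul(9, Add(Mul(Mul(H, I), H), 6)) = Mul(9, Add(Mul(I, Pow(H, 2)), 6)) = Mul(9, Add(6, Mul(I, Pow(H, 2)))) = Add(54, Mul(9, I, Pow(H, 2))))
Function('t')(j) = Mul(Rational(1, 11), j) (Function('t')(j) = Mul(j, Rational(1, 11)) = Mul(Rational(1, 11), j))
u = 129 (u = Add(101, 28) = 129)
Add(Function('t')(Function('p')(Add(4, -4), -1)), Mul(-1, u)) = Add(Mul(Rational(1, 11), Add(54, Mul(9, Add(4, -4), Pow(-1, 2)))), Mul(-1, 129)) = Add(Mul(Rational(1, 11), Add(54, Mul(9, 0, 1))), -129) = Add(Mul(Rational(1, 11), Add(54, 0)), -129) = Add(Mul(Rational(1, 11), 54), -129) = Add(Rational(54, 11), -129) = Rational(-1365, 11)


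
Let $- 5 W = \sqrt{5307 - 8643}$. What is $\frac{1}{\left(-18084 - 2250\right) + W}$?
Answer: $- \frac{84725}{1722798706} + \frac{5 i \sqrt{834}}{5168396118} \approx -4.9179 \cdot 10^{-5} + 2.7938 \cdot 10^{-8} i$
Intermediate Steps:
$W = - \frac{2 i \sqrt{834}}{5}$ ($W = - \frac{\sqrt{5307 - 8643}}{5} = - \frac{\sqrt{-3336}}{5} = - \frac{2 i \sqrt{834}}{5} \approx - 11.552 i$)
$\frac{1}{\left(-18084 - 2250\right) + W} = \frac{1}{\left(-18084 - 2250\right) - \frac{2 i \sqrt{834}}{5}} = \frac{1}{-20334 - \frac{2 i \sqrt{834}}{5}}$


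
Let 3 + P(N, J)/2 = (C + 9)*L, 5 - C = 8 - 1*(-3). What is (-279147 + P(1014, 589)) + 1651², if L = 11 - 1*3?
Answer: 2446696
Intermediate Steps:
C = -6 (C = 5 - (8 - 1*(-3)) = 5 - (8 + 3) = 5 - 1*11 = 5 - 11 = -6)
L = 8 (L = 11 - 3 = 8)
P(N, J) = 42 (P(N, J) = -6 + 2*((-6 + 9)*8) = -6 + 2*(3*8) = -6 + 2*24 = -6 + 48 = 42)
(-279147 + P(1014, 589)) + 1651² = (-279147 + 42) + 1651² = -279105 + 2725801 = 2446696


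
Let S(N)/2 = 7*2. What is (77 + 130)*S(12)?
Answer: 5796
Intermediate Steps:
S(N) = 28 (S(N) = 2*(7*2) = 2*14 = 28)
(77 + 130)*S(12) = (77 + 130)*28 = 207*28 = 5796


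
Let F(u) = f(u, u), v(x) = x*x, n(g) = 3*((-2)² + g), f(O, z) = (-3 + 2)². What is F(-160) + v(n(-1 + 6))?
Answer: 730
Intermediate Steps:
f(O, z) = 1 (f(O, z) = (-1)² = 1)
n(g) = 12 + 3*g (n(g) = 3*(4 + g) = 12 + 3*g)
v(x) = x²
F(u) = 1
F(-160) + v(n(-1 + 6)) = 1 + (12 + 3*(-1 + 6))² = 1 + (12 + 3*5)² = 1 + (12 + 15)² = 1 + 27² = 1 + 729 = 730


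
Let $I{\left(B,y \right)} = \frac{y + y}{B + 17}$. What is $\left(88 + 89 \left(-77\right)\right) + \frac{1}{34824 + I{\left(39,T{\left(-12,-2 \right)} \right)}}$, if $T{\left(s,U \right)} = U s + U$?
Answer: $- \frac{3298255441}{487547} \approx -6765.0$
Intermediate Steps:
$T{\left(s,U \right)} = U + U s$
$I{\left(B,y \right)} = \frac{2 y}{17 + B}$
$\left(88 + 89 \left(-77\right)\right) + \frac{1}{34824 + I{\left(39,T{\left(-12,-2 \right)} \right)}} = \left(88 + 89 \left(-77\right)\right) + \frac{1}{34824 + \frac{2 \left(- 2 \left(1 - 12\right)\right)}{17 + 39}} = \left(88 - 6853\right) + \frac{1}{34824 + \frac{2 \left(\left(-2\right) \left(-11\right)\right)}{56}} = -6765 + \frac{1}{34824 + 2 \cdot 22 \cdot \frac{1}{56}} = -6765 + \frac{1}{34824 + \frac{11}{14}} = -6765 + \frac{1}{\frac{487547}{14}} = -6765 + \frac{14}{487547} = - \frac{3298255441}{487547}$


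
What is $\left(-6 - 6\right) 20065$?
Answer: $-240780$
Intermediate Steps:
$\left(-6 - 6\right) 20065 = \left(-12\right) 20065 = -240780$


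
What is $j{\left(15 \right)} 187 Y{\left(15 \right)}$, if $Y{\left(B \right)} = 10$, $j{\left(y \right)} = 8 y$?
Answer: $224400$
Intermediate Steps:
$j{\left(15 \right)} 187 Y{\left(15 \right)} = 8 \cdot 15 \cdot 187 \cdot 10 = 120 \cdot 187 \cdot 10 = 22440 \cdot 10 = 224400$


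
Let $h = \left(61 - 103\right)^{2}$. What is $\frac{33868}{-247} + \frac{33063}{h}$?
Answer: $- \frac{17192197}{145236} \approx -118.37$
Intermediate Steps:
$h = 1764$ ($h = \left(-42\right)^{2} = 1764$)
$\frac{33868}{-247} + \frac{33063}{h} = \frac{33868}{-247} + \frac{33063}{1764} = 33868 \left(- \frac{1}{247}\right) + 33063 \cdot \frac{1}{1764} = - \frac{33868}{247} + \frac{11021}{588} = - \frac{17192197}{145236}$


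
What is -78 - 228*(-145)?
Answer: 32982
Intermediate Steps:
-78 - 228*(-145) = -78 + 33060 = 32982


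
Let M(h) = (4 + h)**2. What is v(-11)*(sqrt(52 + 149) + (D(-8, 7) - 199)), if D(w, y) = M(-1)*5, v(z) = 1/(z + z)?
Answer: 7 - sqrt(201)/22 ≈ 6.3556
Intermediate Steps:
v(z) = 1/(2*z)
D(w, y) = 45 (D(w, y) = (4 - 1)**2*5 = 3**2*5 = 9*5 = 45)
v(-11)*(sqrt(52 + 149) + (D(-8, 7) - 199)) = ((1/2)/(-11))*(sqrt(52 + 149) + (45 - 199)) = ((1/2)*(-1/11))*(sqrt(201) - 154) = -(-154 + sqrt(201))/22 = 7 - sqrt(201)/22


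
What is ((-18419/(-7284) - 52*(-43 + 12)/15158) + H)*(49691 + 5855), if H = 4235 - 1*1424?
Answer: 331840240798621/2123286 ≈ 1.5629e+8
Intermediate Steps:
H = 2811 (H = 4235 - 1424 = 2811)
((-18419/(-7284) - 52*(-43 + 12)/15158) + H)*(49691 + 5855) = ((-18419/(-7284) - 52*(-43 + 12)/15158) + 2811)*(49691 + 5855) = ((-18419*(-1/7284) - 52*(-31)*(1/15158)) + 2811)*55546 = ((18419/7284 + 1612*(1/15158)) + 2811)*55546 = ((18419/7284 + 62/583) + 2811)*55546 = (11189885/4246572 + 2811)*55546 = (11948303777/4246572)*55546 = 331840240798621/2123286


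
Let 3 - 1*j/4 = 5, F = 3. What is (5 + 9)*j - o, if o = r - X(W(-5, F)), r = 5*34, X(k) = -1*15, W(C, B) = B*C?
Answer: -297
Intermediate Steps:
j = -8 (j = 12 - 4*5 = 12 - 20 = -8)
X(k) = -15
r = 170
o = 185 (o = 170 - 1*(-15) = 170 + 15 = 185)
(5 + 9)*j - o = (5 + 9)*(-8) - 1*185 = 14*(-8) - 185 = -112 - 185 = -297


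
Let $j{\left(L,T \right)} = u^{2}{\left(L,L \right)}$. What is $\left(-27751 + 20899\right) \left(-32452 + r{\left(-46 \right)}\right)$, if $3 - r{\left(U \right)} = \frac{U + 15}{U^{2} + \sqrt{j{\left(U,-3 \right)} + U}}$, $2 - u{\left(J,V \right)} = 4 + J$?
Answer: $\frac{497549673793188}{2237783} + \frac{318618 \sqrt{210}}{2237783} \approx 2.2234 \cdot 10^{8}$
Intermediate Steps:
$u{\left(J,V \right)} = -2 - J$ ($u{\left(J,V \right)} = 2 - \left(4 + J\right) = -2 - J$)
$j{\left(L,T \right)} = \left(-2 - L\right)^{2}$
$r{\left(U \right)} = 3 - \frac{15 + U}{U^{2} + \sqrt{U + \left(2 + U\right)^{2}}}$ ($r{\left(U \right)} = 3 - \frac{U + 15}{U^{2} + \sqrt{\left(2 + U\right)^{2} + U}} = 3 - \frac{15 + U}{U^{2} + \sqrt{U + \left(2 + U\right)^{2}}}$)
$\left(-27751 + 20899\right) \left(-32452 + r{\left(-46 \right)}\right) = \left(-27751 + 20899\right) \left(-32452 + \frac{-15 - -46 + 3 \left(-46\right)^{2} + 3 \sqrt{-46 + \left(2 - 46\right)^{2}}}{\left(-46\right)^{2} + \sqrt{-46 + \left(2 - 46\right)^{2}}}\right) = - 6852 \left(-32452 + \frac{-15 + 46 + 3 \cdot 2116 + 3 \sqrt{-46 + \left(-44\right)^{2}}}{2116 + \sqrt{-46 + \left(-44\right)^{2}}}\right) = - 6852 \left(-32452 + \frac{-15 + 46 + 6348 + 3 \sqrt{-46 + 1936}}{2116 + \sqrt{-46 + 1936}}\right) = - 6852 \left(-32452 + \frac{-15 + 46 + 6348 + 3 \sqrt{1890}}{2116 + \sqrt{1890}}\right) = - 6852 \left(-32452 + \frac{-15 + 46 + 6348 + 3 \cdot 3 \sqrt{210}}{2116 + 3 \sqrt{210}}\right) = - 6852 \left(-32452 + \frac{-15 + 46 + 6348 + 9 \sqrt{210}}{2116 + 3 \sqrt{210}}\right) = - 6852 \left(-32452 + \frac{6379 + 9 \sqrt{210}}{2116 + 3 \sqrt{210}}\right) = 222361104 - \frac{6852 \left(6379 + 9 \sqrt{210}\right)}{2116 + 3 \sqrt{210}}$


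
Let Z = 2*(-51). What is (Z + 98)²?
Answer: 16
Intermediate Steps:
Z = -102
(Z + 98)² = (-102 + 98)² = (-4)² = 16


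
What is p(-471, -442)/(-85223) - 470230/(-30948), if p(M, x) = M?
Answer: 20044493899/1318740702 ≈ 15.200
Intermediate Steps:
p(-471, -442)/(-85223) - 470230/(-30948) = -471/(-85223) - 470230/(-30948) = -471*(-1/85223) - 470230*(-1/30948) = 471/85223 + 235115/15474 = 20044493899/1318740702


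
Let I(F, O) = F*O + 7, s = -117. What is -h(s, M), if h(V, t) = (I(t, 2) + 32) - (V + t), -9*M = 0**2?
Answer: -156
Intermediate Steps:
M = 0 (M = -1/9*0**2 = -1/9*0 = 0)
I(F, O) = 7 + F*O
h(V, t) = 39 + t - V (h(V, t) = ((7 + t*2) + 32) - (V + t) = ((7 + 2*t) + 32) + (-V - t) = (39 + 2*t) + (-V - t) = 39 + t - V)
-h(s, M) = -(39 + 0 - 1*(-117)) = -(39 + 0 + 117) = -1*156 = -156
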